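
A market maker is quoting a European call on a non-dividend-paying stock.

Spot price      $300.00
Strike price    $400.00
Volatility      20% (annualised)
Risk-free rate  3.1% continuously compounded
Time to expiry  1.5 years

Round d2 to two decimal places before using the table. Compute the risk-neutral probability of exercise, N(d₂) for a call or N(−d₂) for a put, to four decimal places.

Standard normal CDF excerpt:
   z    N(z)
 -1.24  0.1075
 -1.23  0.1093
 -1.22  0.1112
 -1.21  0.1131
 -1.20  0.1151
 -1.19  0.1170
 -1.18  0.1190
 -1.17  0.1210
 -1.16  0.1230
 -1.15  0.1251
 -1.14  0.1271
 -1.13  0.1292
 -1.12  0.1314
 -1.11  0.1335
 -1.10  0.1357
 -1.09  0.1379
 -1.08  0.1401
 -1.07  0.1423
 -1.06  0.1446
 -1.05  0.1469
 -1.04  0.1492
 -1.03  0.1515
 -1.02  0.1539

T = 1.5;  σ√T = 0.2449
d₁ = [ln(300/400) + (0.031 + 0.2²/2)·1.5] / 0.2449 = [-0.2877 + 0.0765] / 0.2449 = -0.8621 which rounds to -0.86
d₂ = d₁ − σ√T = -0.8621 − 0.2449 = -1.1071 which rounds to -1.11
Pr(exercise) under Q = N(d₂) = 0.1335

0.1335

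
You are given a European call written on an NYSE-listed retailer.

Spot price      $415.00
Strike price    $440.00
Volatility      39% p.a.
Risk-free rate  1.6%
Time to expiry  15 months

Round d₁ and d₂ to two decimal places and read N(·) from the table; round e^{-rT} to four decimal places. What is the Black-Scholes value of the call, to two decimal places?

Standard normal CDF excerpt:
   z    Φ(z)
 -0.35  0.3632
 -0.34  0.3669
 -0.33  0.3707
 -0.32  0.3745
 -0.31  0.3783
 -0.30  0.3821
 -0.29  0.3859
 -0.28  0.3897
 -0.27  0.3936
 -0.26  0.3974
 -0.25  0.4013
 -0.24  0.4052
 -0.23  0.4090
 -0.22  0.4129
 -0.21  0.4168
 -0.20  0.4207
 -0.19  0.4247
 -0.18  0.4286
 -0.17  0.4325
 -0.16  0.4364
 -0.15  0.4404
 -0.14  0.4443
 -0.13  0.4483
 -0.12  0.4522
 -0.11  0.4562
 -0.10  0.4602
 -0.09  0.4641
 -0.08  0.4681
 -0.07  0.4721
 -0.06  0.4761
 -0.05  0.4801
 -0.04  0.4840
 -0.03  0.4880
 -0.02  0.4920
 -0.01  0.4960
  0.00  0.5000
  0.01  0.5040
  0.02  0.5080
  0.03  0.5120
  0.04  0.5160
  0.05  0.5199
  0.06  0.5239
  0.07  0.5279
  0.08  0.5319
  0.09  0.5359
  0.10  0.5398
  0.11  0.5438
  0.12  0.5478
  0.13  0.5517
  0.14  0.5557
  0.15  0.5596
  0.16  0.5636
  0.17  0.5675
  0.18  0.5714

T = 1.25;  σ√T = 0.4360
d₁ = [ln(415/440) + (0.016 + 0.39²/2)·1.25] / 0.4360 = [-0.0585 + 0.1151] / 0.4360 = 0.1297 → 0.13
d₂ = d₁ − σ√T = 0.1297 − 0.4360 = -0.3063 → -0.31
exp(−rT) = exp(−0.016·1.25) = 0.9802
C = 415·N(0.13) − 440·0.9802·N(-0.31) = 415·0.5517 − 440·0.9802·0.3783 = 228.9555 − 163.1563 = 65.7992

$65.80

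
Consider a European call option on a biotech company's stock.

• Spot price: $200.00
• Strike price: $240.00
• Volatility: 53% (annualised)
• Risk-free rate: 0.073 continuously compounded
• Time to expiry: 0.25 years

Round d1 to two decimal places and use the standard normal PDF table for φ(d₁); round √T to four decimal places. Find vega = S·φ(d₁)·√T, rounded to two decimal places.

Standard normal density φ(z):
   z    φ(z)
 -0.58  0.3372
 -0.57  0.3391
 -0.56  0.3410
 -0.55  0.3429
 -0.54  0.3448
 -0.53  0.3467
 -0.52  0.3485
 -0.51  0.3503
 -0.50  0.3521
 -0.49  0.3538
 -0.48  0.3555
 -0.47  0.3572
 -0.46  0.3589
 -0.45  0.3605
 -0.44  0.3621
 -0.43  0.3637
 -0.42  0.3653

σ√T = 0.53·√0.25 = 0.2650
d₁ = [ln(200/240) + (0.073 + 0.53²/2)·0.25] / 0.2650 = [-0.1823 + 0.0534] / 0.2650 = -0.4866 which rounds to -0.49
√T = √0.25 = 0.5000
φ(d₁) = φ(-0.49) = 0.3538
vega = S·φ(d₁)·√T = 200·0.3538·0.5000 = 35.3800
(Call and put vega coincide under Black-Scholes.)

35.38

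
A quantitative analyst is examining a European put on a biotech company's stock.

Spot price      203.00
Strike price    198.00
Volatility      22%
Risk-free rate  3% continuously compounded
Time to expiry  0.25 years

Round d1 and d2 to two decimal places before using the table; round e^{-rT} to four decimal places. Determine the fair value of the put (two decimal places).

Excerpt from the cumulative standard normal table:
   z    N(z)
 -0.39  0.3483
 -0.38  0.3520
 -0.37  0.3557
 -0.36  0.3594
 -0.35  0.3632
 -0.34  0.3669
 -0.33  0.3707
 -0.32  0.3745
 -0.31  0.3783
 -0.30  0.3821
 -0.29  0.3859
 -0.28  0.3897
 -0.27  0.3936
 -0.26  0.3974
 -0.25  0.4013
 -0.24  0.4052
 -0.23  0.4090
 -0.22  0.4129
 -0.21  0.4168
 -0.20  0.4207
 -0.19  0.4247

5.90

σ√T = 0.22·√0.25 = 0.1100
d₁ = [ln(203/198) + (0.03 + ½·0.22²)·0.25] / (σ√T) = (0.0249 + 0.0135) / 0.1100 = 0.3499 which rounds to 0.35
d₂ = 0.3499 − 0.1100 = 0.2399 which rounds to 0.24
exp(−rT) = exp(−0.03·0.25) = 0.9925
N(−d₂) = N(-0.24) = 0.4052;  N(−d₁) = N(-0.35) = 0.3632
P = 198·0.9925·0.4052 − 203·0.3632 = 79.6279 − 73.7296 = 5.8983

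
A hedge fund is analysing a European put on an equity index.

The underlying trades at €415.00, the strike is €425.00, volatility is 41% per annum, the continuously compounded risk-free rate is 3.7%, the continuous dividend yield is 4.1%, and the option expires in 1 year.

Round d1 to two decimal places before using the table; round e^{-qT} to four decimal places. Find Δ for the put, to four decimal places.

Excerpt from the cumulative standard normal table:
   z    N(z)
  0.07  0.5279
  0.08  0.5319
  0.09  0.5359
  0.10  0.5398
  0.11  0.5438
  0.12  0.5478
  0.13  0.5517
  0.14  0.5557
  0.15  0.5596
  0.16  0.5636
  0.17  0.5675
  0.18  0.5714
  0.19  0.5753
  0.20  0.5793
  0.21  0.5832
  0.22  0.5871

σ√T = 0.41·√1 = 0.4100
ln(S/K) + (r − q + σ²/2)T = ln(415/425) + (0.037 − 0.041 + 0.41²/2)·1 = -0.0238 + 0.0800 = 0.0562
d₁ = 0.0562 / 0.4100 = 0.1372 which rounds to 0.14
N(d₁) = N(0.14) = 0.5557
Δ_put = e^(−qT)·(N(d₁) − 1) = 0.9598·(0.5557 − 1) = -0.4264

-0.4264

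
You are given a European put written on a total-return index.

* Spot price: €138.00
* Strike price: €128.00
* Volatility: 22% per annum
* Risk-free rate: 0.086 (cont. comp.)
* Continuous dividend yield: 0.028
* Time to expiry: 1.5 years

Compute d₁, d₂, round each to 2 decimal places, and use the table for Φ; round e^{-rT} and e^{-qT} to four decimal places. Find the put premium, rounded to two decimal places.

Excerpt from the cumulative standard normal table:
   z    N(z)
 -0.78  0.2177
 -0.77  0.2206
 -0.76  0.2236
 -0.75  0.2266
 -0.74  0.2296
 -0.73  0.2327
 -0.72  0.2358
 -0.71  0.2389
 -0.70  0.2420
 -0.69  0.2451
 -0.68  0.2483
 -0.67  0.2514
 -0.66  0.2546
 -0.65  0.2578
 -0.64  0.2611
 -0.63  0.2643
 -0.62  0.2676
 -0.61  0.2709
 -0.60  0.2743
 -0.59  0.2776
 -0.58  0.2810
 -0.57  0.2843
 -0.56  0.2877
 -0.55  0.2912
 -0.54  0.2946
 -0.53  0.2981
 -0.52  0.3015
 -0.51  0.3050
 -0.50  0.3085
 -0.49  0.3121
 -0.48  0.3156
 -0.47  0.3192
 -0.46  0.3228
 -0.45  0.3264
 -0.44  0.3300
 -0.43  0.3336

T = 1.5;  σ√T = 0.2694
d₁ = [ln(138/128) + (0.086 − 0.028 + ½·0.22²)·1.5] / (σ√T) = (0.0752 + 0.1233) / 0.2694 = 0.7368 → 0.74
d₂ = 0.7368 − 0.2694 = 0.4673 → 0.47
exp(−qT) = exp(−0.028·1.5) = 0.9589;  exp(−rT) = exp(−0.086·1.5) = 0.8790
P = 128·0.8790·N(-0.47) − 138·0.9589·N(-0.74) = 128·0.8790·0.3192 − 138·0.9589·0.2296 = 35.9138 − 30.3826 = 5.5313

€5.53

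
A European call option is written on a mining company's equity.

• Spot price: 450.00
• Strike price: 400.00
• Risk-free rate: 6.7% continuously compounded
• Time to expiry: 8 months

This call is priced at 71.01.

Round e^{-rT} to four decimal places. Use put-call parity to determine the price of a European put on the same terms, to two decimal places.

exp(−rT) = exp(−0.067·0.6667) = 0.9563
Put-call parity: C − P = S − K·e^(−rT) = 450 − 400·0.9563 = 450 − 382.5200 = 67.4800
P = C − (C − P) = 71.01 − (67.4800) = 3.5300

3.53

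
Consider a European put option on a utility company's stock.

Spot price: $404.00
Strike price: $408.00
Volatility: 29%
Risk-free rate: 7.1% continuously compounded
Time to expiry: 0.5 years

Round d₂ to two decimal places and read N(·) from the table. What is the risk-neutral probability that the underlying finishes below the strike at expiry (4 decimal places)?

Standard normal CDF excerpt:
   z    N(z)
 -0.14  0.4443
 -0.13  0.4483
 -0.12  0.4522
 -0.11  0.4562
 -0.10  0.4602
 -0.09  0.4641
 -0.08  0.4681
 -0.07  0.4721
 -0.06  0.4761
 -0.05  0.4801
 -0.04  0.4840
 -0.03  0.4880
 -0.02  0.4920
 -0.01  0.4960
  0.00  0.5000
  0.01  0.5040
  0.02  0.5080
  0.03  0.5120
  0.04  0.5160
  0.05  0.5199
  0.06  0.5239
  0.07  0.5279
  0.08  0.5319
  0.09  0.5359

σ√T = 0.29 × 0.7071 = 0.2051
d₁ = [ln(404/408) + (0.071 + 0.29²/2)·0.5] / 0.2051 = [-0.0099 + 0.0565] / 0.2051 = 0.2276 ⇒ 0.23
d₂ = d₁ − σ√T = 0.2276 − 0.2051 = 0.0225 ⇒ 0.02
Risk-neutral Pr[S_T < K] = N(−d₂) = N(-0.02) = 0.4920

0.4920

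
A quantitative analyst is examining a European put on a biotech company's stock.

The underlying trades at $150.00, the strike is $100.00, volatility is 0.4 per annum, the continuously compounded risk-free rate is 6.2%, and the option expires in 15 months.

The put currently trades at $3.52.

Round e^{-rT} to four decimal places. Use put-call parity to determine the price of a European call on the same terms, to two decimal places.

$60.98

e^(−rT) = e^(−0.062·1.25) = 0.9254
Put-call parity: C − P = S − K·e^(−rT) = 150 − 100·0.9254 = 150 − 92.5400 = 57.4600
C = P + (C − P) = 3.52 + (57.4600) = 60.9800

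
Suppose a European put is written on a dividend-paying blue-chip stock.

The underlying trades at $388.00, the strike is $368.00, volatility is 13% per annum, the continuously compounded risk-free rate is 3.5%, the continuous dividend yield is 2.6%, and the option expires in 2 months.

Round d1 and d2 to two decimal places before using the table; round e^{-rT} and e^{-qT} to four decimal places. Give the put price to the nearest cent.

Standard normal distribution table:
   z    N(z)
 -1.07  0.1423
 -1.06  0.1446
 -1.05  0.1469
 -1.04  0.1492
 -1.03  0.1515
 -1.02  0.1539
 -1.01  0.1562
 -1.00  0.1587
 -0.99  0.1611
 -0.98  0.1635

T = 0.1667;  σ√T = 0.0531
d₁ = [ln(388/368) + (0.035 − 0.026 + 0.13²/2)·0.1667] / 0.0531 = [0.0529 + 0.0029] / 0.0531 = 1.0520 → 1.05
d₂ = d₁ − σ√T = 1.0520 − 0.0531 = 0.9989 → 1.00
e^(−qT) = e^(−0.026·0.1667) = 0.9957;  e^(−rT) = e^(−0.035·0.1667) = 0.9942
N(−d₂) = N(-1.00) = 0.1587;  N(−d₁) = N(-1.05) = 0.1469
P = 368·0.9942·0.1587 − 388·0.9957·0.1469 = 58.0629 − 56.7521 = 1.3108

$1.31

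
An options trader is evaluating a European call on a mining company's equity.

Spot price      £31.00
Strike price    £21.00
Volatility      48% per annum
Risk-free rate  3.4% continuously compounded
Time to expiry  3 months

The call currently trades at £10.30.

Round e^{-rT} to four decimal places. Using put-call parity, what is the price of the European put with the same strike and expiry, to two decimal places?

exp(−rT) = exp(−0.034·0.25) = 0.9915
Put-call parity: C − P = S − K·e^(−rT) = 31 − 21·0.9915 = 31 − 20.8215 = 10.1785
P = C − (C − P) = 10.30 − (10.1785) = 0.1215

£0.12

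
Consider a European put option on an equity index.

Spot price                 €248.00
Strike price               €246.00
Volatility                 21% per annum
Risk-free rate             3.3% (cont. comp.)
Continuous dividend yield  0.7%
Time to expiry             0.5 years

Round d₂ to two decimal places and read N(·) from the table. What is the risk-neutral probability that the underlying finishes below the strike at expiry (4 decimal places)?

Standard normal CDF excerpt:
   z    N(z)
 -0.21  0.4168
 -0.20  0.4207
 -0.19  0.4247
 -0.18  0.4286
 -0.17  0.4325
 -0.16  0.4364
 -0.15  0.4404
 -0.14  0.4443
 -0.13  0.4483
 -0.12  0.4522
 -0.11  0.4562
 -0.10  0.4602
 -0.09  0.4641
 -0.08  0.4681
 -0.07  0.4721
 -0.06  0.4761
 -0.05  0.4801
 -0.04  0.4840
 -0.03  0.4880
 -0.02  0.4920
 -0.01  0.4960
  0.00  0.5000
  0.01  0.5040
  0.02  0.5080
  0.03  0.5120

0.4721

σ√T = 0.21·√0.5 = 0.1485
d₁ = [ln(248/246) + (0.033 − 0.007 + 0.21²/2)·0.5] / 0.1485 = [0.0081 + 0.0240] / 0.1485 = 0.2163 which rounds to 0.22
d₂ = d₁ − σ√T = 0.2163 − 0.1485 = 0.0678 which rounds to 0.07
Risk-neutral Pr[S_T < K] = N(−d₂) = N(-0.07) = 0.4721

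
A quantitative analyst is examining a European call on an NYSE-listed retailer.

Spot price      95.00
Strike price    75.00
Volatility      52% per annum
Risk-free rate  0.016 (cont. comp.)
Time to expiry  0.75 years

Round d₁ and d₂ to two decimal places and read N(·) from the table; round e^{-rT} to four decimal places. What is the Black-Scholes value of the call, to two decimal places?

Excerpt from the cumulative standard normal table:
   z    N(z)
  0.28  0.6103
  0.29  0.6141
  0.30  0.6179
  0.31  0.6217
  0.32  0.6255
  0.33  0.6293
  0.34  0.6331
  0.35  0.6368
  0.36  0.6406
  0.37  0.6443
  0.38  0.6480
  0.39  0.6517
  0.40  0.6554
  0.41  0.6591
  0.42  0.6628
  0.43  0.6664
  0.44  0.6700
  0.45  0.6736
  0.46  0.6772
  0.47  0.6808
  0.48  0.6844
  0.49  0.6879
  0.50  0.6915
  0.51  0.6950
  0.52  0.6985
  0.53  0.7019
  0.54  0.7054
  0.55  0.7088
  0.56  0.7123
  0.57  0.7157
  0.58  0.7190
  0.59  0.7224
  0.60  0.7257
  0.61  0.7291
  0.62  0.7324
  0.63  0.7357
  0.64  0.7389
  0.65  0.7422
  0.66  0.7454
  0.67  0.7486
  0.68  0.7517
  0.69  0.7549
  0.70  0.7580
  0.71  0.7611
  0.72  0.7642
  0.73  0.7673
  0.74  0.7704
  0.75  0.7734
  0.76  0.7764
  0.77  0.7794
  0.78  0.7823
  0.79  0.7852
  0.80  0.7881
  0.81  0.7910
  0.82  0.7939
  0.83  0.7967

27.68

T = 0.75;  σ√T = 0.4503
d₁ = [ln(95/75) + (0.016 + 0.52²/2)·0.75] / 0.4503 = [0.2364 + 0.1134] / 0.4503 = 0.7767 → 0.78
d₂ = d₁ − σ√T = 0.7767 − 0.4503 = 0.3264 → 0.33
exp(−rT) = exp(−0.016·0.75) = 0.9881
C = 95·N(0.78) − 75·0.9881·N(0.33) = 95·0.7823 − 75·0.9881·0.6293 = 74.3185 − 46.6358 = 27.6827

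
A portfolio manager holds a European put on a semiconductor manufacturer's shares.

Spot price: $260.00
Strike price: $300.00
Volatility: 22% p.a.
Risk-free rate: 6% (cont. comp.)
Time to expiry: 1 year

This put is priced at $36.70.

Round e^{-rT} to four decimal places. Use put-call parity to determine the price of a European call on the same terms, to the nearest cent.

exp(−rT) = exp(−0.06·1) = 0.9418
Put-call parity: C − P = S − K·e^(−rT) = 260 − 300·0.9418 = 260 − 282.5400 = -22.5400
C = P + (C − P) = 36.70 + (-22.5400) = 14.1600

$14.16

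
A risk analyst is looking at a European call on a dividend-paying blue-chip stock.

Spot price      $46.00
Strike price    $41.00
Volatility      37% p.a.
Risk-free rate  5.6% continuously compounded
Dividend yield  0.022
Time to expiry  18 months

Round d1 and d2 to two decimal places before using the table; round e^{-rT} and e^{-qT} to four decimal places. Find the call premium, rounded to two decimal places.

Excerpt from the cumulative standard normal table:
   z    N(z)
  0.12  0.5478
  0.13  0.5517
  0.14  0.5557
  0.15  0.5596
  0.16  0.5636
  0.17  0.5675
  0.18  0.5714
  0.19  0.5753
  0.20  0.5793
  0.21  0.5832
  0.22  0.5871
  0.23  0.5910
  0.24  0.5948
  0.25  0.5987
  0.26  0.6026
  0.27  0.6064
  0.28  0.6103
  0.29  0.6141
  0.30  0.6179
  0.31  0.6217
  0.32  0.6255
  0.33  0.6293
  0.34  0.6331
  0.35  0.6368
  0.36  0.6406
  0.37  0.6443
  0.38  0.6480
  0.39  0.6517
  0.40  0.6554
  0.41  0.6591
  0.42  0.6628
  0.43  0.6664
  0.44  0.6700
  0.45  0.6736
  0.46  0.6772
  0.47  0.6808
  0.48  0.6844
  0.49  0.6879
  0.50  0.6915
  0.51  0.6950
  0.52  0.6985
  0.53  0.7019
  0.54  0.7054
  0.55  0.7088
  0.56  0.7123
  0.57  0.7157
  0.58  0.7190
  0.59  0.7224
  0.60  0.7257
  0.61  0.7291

T = 1.5;  σ√T = 0.4532
d₁ = [ln(46/41) + (0.056 − 0.022 + 0.37²/2)·1.5] / 0.4532 = [0.1151 + 0.1537] / 0.4532 = 0.5931 ⇒ 0.59
d₂ = d₁ − σ√T = 0.5931 − 0.4532 = 0.1399 ⇒ 0.14
e^(−qT) = e^(−0.022·1.5) = 0.9675;  e^(−rT) = e^(−0.056·1.5) = 0.9194
C = 46·0.9675·N(0.59) − 41·0.9194·N(0.14) = 46·0.9675·0.7224 − 41·0.9194·0.5557 = 32.1504 − 20.9473 = 11.2031

$11.20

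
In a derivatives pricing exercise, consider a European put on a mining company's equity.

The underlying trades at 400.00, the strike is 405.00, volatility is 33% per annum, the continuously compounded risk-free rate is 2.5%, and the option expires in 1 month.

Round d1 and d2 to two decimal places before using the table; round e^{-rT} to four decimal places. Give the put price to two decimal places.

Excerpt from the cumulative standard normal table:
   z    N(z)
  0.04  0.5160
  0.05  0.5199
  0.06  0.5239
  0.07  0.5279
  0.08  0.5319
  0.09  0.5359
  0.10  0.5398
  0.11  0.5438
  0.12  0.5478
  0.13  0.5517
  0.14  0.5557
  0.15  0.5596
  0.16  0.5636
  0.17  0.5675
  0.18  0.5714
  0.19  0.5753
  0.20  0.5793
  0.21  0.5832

18.22

σ√T = 0.33·√0.08333 = 0.0953
d₁ = [ln(400/405) + (0.025 + 0.33²/2)·0.08333] / 0.0953 = [-0.0124 + 0.0066] / 0.0953 = -0.0609 ⇒ -0.06
d₂ = d₁ − σ√T = -0.0609 − 0.0953 = -0.1562 ⇒ -0.16
e^(−rT) = e^(−0.025·0.08333) = 0.9979
N(−d₂) = N(0.16) = 0.5636;  N(−d₁) = N(0.06) = 0.5239
P = 405·0.9979·0.5636 − 400·0.5239 = 227.7787 − 209.5600 = 18.2187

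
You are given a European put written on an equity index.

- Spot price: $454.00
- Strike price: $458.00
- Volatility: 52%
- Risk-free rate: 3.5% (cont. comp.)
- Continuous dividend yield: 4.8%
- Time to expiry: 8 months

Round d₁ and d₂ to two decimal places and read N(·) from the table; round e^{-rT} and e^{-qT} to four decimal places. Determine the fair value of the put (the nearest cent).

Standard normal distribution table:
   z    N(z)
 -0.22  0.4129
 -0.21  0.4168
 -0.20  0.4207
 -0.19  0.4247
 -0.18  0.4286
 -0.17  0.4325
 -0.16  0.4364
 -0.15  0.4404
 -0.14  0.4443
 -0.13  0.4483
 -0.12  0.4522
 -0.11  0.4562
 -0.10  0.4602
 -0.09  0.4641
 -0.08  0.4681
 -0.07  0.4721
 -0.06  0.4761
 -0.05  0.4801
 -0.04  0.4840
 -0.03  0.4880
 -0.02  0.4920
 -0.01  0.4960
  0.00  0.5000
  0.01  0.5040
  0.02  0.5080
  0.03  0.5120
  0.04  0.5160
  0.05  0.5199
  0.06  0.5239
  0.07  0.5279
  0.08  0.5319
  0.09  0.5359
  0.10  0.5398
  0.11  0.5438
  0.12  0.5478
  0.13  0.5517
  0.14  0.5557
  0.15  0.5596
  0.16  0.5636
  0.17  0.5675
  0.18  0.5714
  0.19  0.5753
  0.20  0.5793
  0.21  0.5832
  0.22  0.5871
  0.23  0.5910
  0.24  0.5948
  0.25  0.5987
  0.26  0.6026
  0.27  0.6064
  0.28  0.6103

σ√T = 0.52·√0.6667 = 0.4246
d₁ = [ln(454/458) + (0.035 − 0.048 + 0.52²/2)·0.6667] / 0.4246 = [-0.0088 + 0.0815] / 0.4246 = 0.1712 which rounds to 0.17
d₂ = d₁ − σ√T = 0.1712 − 0.4246 = -0.2534 which rounds to -0.25
exp(−qT) = exp(−0.048·0.6667) = 0.9685;  exp(−rT) = exp(−0.035·0.6667) = 0.9769
N(−d₂) = N(0.25) = 0.5987;  N(−d₁) = N(-0.17) = 0.4325
P = 458·0.9769·0.5987 − 454·0.9685·0.4325 = 267.8705 − 190.1698 = 77.7007

$77.70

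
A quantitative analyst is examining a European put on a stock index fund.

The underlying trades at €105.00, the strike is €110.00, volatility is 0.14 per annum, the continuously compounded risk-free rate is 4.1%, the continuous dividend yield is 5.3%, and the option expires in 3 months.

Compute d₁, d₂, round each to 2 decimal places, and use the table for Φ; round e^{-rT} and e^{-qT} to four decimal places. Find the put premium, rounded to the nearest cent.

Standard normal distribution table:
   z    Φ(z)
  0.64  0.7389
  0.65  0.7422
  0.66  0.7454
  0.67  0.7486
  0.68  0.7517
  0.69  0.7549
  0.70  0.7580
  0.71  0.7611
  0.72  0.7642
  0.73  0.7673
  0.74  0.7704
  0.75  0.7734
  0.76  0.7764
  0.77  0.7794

σ√T = 0.14 × 0.5000 = 0.0700
d₁ = [ln(105/110) + (0.041 − 0.053 + 0.14²/2)·0.25] / 0.0700 = [-0.0465 − 0.0005] / 0.0700 = -0.6724 → -0.67
d₂ = d₁ − σ√T = -0.6724 − 0.0700 = -0.7424 → -0.74
e^(−qT) = e^(−0.053·0.25) = 0.9868;  e^(−rT) = e^(−0.041·0.25) = 0.9898
P = 110·0.9898·N(0.74) − 105·0.9868·N(0.67) = 110·0.9898·0.7704 − 105·0.9868·0.7486 = 83.8796 − 77.5654 = 6.3142

€6.31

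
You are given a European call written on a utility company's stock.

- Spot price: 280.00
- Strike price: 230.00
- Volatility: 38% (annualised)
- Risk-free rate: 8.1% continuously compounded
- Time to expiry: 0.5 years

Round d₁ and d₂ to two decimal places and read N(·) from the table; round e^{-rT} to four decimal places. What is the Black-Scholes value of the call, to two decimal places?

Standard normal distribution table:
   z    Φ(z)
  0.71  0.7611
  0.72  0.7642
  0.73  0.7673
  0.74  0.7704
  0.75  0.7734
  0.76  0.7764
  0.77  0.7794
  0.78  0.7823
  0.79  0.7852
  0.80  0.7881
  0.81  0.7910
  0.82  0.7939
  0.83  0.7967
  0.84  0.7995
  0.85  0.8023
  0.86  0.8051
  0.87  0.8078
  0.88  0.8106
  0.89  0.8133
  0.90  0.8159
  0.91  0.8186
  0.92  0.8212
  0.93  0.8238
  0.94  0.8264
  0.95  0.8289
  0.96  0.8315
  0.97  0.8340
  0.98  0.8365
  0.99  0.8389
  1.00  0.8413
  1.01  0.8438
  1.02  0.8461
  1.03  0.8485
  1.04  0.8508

66.09

σ√T = 0.38 × 0.7071 = 0.2687
ln(S/K) + (r + σ²/2)T = ln(280/230) + (0.081 + 0.38²/2)·0.5 = 0.1967 + 0.0766 = 0.2733
d₁ = 0.2733 / 0.2687 = 1.0172 ⇒ 1.02
d₂ = d₁ − σ√T = 1.0172 − 0.2687 = 0.7485 ⇒ 0.75
exp(−rT) = exp(−0.081·0.5) = 0.9603
C = 280·N(1.02) − 230·0.9603·N(0.75) = 280·0.8461 − 230·0.9603·0.7734 = 236.9080 − 170.8201 = 66.0879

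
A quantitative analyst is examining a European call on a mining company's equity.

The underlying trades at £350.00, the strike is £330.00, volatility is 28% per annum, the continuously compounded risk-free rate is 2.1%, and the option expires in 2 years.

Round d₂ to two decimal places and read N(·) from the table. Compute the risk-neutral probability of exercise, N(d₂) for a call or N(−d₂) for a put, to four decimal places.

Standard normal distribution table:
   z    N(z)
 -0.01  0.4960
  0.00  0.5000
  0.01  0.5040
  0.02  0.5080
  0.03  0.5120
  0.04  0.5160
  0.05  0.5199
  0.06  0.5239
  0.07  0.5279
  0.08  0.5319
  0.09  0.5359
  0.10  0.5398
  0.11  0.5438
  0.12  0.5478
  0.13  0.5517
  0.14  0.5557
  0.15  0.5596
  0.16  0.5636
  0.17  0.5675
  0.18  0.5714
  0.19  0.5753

0.5239

σ√T = 0.28·√2 = 0.3960
d₁ = [ln(350/330) + (0.021 + 0.28²/2)·2] / 0.3960 = [0.0588 + 0.1204] / 0.3960 = 0.4527 → 0.45
d₂ = d₁ − σ√T = 0.4527 − 0.3960 = 0.0567 → 0.06
Pr(exercise) under Q = N(d₂) = 0.5239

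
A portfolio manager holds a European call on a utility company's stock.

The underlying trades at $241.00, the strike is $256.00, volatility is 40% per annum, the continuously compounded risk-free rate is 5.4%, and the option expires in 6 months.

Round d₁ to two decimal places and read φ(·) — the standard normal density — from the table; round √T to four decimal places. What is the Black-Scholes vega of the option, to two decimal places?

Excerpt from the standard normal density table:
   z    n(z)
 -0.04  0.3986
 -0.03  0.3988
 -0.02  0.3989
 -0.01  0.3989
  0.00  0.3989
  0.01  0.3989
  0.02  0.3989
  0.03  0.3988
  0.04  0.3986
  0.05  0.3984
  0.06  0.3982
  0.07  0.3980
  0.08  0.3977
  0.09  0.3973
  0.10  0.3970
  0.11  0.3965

67.98

T = 0.5;  σ√T = 0.2828
d₁ = [ln(241/256) + (0.054 + ½·0.4²)·0.5] / (σ√T) = (-0.0604 + 0.0670) / 0.2828 = 0.0234 ⇒ 0.02
√T = √0.5 = 0.7071
φ(d₁) = φ(0.02) = 0.3989
vega = S·φ(d₁)·√T = 241·0.3989·0.7071 = 67.9770
(Vega is the same for a European call and put with the same parameters.)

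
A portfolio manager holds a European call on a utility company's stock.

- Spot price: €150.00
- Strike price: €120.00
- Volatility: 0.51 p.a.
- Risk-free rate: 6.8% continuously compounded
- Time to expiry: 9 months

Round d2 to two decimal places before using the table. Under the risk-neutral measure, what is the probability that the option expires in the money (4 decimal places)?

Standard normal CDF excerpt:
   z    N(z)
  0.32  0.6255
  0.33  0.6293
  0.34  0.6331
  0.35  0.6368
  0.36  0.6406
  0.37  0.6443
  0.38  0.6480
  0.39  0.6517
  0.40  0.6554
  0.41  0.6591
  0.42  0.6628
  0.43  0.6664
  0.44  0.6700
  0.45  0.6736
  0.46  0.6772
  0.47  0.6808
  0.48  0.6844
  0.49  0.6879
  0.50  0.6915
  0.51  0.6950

0.6554

σ√T = 0.51·√0.75 = 0.4417
d₁ = [ln(150/120) + (0.068 + ½·0.51²)·0.75] / (σ√T) = (0.2231 + 0.1485) / 0.4417 = 0.8415 ⇒ 0.84
d₂ = 0.8415 − 0.4417 = 0.3999 ⇒ 0.40
Pr(exercise) under Q = N(d₂) = 0.6554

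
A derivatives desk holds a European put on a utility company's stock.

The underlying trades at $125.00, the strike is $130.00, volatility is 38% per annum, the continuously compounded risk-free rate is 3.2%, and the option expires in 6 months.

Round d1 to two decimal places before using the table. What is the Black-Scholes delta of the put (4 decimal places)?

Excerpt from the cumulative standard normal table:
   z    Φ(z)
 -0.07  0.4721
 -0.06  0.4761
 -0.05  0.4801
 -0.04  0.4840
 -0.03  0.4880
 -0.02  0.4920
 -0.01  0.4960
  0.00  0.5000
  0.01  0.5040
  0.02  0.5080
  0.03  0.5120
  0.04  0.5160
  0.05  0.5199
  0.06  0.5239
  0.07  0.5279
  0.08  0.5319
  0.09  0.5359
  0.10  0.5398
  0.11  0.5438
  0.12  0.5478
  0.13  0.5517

-0.4801

T = 0.5;  σ√T = 0.2687
ln(S/K) + (r + σ²/2)T = ln(125/130) + (0.032 + 0.38²/2)·0.5 = -0.0392 + 0.0521 = 0.0129
d₁ = 0.0129 / 0.2687 = 0.0479 → 0.05
N(d₁) = N(0.05) = 0.5199
Δ_put = N(d₁) − 1 = 0.5199 − 1 = -0.4801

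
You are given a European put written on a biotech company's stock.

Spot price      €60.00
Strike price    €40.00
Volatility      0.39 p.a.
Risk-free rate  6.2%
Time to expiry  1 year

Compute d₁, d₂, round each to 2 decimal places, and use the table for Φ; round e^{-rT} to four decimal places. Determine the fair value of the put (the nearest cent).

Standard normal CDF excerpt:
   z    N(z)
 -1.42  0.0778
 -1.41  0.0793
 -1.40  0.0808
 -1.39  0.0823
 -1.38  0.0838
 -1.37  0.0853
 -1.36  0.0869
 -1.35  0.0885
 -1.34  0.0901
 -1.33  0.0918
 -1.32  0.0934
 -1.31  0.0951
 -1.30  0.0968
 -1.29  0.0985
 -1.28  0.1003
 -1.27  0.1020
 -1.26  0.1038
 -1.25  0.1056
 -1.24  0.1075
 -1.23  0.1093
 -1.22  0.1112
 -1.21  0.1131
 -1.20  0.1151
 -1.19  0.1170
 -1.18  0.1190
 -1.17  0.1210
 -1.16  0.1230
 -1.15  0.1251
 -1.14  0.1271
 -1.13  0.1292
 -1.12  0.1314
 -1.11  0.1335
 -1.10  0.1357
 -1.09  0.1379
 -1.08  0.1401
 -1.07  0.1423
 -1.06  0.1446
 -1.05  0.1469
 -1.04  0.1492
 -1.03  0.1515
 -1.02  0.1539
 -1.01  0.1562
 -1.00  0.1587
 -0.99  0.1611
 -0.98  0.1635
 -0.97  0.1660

σ√T = 0.39 × 1.0000 = 0.3900
d₁ = [ln(60/40) + (0.062 + ½·0.39²)·1] / (σ√T) = (0.4055 + 0.1381) / 0.3900 = 1.3936 ≈ 1.39
d₂ = 1.3936 − 0.3900 = 1.0036 ≈ 1.00
exp(−rT) = exp(−0.062·1) = 0.9399
N(−d₂) = N(-1.00) = 0.1587;  N(−d₁) = N(-1.39) = 0.0823
P = 40·0.9399·0.1587 − 60·0.0823 = 5.9665 − 4.9380 = 1.0285

€1.03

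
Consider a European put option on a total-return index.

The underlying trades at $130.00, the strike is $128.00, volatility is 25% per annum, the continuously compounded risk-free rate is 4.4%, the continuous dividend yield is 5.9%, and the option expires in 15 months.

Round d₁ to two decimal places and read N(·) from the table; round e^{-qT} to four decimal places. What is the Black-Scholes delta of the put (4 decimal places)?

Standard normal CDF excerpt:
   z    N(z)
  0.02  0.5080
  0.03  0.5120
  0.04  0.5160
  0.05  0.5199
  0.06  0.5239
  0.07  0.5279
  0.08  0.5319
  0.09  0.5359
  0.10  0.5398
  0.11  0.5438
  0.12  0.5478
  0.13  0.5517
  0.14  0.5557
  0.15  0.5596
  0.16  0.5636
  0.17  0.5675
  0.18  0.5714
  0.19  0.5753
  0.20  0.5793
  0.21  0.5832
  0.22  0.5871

-0.4164

σ√T = 0.25 × 1.1180 = 0.2795
ln(S/K) + (r − q + σ²/2)T = ln(130/128) + (0.044 − 0.059 + 0.25²/2)·1.25 = 0.0155 + 0.0203 = 0.0358
d₁ = 0.0358 / 0.2795 = 0.1281 which rounds to 0.13
N(d₁) = N(0.13) = 0.5517
Δ_put = exp(−qT)·(N(d₁) − 1) = 0.9289·(0.5517 − 1) = -0.4164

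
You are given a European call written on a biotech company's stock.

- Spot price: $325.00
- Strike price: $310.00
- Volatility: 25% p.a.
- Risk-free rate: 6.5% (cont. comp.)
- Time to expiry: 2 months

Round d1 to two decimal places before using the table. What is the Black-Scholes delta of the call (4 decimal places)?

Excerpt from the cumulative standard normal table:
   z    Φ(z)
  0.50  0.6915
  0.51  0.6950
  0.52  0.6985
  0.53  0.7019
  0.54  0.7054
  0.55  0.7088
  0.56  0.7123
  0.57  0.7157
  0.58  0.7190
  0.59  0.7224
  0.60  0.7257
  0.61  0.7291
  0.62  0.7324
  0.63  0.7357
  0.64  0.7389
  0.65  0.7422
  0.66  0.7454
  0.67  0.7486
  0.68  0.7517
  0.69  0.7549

σ√T = 0.25 × 0.4082 = 0.1021
d₁ = [ln(325/310) + (0.065 + 0.25²/2)·0.1667] / 0.1021 = [0.0473 + 0.0160] / 0.1021 = 0.6202 ≈ 0.62
N(d₁) = N(0.62) = 0.7324
Δ_call = N(d₁) = 0.7324

0.7324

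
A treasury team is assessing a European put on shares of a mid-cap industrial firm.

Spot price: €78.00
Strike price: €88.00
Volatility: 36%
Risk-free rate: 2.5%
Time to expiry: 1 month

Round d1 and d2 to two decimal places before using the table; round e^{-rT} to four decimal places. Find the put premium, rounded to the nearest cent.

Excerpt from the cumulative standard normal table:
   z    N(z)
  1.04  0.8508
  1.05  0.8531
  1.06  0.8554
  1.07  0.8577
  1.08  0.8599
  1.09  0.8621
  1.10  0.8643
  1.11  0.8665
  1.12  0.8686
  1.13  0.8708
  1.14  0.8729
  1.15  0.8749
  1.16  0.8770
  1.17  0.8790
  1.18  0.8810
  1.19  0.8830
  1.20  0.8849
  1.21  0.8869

σ√T = 0.36·√0.08333 = 0.1039
d₁ = [ln(78/88) + (0.025 + ½·0.36²)·0.08333] / (σ√T) = (-0.1206 + 0.0075) / 0.1039 = -1.0887 → -1.09
d₂ = -1.0887 − 0.1039 = -1.1927 → -1.19
e^(−rT) = e^(−0.025·0.08333) = 0.9979
P = 88·0.9979·N(1.19) − 78·N(1.09) = 88·0.9979·0.8830 − 78·0.8621 = 77.5408 − 67.2438 = 10.2970

€10.30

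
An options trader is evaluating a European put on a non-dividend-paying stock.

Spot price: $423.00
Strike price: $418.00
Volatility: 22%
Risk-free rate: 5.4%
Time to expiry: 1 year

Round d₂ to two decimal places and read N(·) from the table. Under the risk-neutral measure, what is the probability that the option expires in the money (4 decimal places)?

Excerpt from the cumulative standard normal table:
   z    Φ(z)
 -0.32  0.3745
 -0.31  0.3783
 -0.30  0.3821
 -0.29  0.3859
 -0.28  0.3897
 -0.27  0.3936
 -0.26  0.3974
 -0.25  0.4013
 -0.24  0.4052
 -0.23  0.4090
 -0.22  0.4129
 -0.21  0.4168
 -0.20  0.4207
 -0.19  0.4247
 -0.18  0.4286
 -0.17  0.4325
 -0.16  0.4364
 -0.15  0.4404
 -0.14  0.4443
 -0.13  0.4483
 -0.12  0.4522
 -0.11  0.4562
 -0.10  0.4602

σ√T = 0.22 × 1.0000 = 0.2200
d₁ = [ln(423/418) + (0.054 + ½·0.22²)·1] / (σ√T) = (0.0119 + 0.0782) / 0.2200 = 0.4095 ⇒ 0.41
d₂ = 0.4095 − 0.2200 = 0.1895 ⇒ 0.19
Pr(exercise) under Q = N(−d₂) = N(-0.19) = 0.4247

0.4247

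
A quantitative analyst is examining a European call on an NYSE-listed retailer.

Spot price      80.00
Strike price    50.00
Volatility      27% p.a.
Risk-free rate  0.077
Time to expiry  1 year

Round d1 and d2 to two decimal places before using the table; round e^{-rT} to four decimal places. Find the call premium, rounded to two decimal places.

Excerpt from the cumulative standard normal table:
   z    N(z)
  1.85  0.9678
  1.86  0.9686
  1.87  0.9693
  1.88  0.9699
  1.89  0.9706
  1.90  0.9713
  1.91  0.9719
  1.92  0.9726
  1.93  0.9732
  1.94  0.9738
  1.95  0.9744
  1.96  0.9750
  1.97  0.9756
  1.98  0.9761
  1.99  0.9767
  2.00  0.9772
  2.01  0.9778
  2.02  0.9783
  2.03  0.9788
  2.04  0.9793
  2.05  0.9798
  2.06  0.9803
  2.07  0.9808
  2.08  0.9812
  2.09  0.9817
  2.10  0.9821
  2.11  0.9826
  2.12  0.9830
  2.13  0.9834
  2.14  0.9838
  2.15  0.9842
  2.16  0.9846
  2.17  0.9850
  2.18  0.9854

33.83

T = 1;  σ√T = 0.2700
d₁ = [ln(80/50) + (0.077 + ½·0.27²)·1] / (σ√T) = (0.4700 + 0.1134) / 0.2700 = 2.1609 ≈ 2.16
d₂ = 2.1609 − 0.2700 = 1.8909 ≈ 1.89
exp(−rT) = exp(−0.077·1) = 0.9259
C = 80·N(2.16) − 50·0.9259·N(1.89) = 80·0.9846 − 50·0.9259·0.9706 = 78.7680 − 44.9339 = 33.8341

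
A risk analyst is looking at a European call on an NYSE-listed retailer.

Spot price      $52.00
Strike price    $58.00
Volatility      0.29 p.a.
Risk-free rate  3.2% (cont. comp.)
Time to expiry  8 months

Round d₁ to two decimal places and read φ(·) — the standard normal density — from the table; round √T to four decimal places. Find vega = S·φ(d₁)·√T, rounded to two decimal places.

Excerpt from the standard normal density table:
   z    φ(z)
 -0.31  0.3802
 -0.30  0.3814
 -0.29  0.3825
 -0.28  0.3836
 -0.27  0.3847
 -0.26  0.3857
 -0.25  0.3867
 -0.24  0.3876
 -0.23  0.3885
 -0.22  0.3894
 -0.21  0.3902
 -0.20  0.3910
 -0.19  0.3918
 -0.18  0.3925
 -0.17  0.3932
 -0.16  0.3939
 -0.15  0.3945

σ√T = 0.29 × 0.8165 = 0.2368
ln(S/K) + (r + σ²/2)T = ln(52/58) + (0.032 + 0.29²/2)·0.6667 = -0.1092 + 0.0494 = -0.0598
d₁ = -0.0598 / 0.2368 = -0.2527 which rounds to -0.25
√T = √0.6667 = 0.8165
φ(d₁) = φ(-0.25) = 0.3867
vega = S·φ(d₁)·√T = 52·0.3867·0.8165 = 16.4185

16.42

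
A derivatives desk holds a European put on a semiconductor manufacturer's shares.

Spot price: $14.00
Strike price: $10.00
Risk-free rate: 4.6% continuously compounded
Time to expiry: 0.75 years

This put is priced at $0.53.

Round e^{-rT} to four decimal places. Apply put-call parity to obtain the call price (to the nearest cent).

$4.87

e^(−rT) = e^(−0.046·0.75) = 0.9661
Put-call parity: C − P = S − K·e^(−rT) = 14 − 10·0.9661 = 14 − 9.6610 = 4.3390
C = P + (C − P) = 0.53 + (4.3390) = 4.8690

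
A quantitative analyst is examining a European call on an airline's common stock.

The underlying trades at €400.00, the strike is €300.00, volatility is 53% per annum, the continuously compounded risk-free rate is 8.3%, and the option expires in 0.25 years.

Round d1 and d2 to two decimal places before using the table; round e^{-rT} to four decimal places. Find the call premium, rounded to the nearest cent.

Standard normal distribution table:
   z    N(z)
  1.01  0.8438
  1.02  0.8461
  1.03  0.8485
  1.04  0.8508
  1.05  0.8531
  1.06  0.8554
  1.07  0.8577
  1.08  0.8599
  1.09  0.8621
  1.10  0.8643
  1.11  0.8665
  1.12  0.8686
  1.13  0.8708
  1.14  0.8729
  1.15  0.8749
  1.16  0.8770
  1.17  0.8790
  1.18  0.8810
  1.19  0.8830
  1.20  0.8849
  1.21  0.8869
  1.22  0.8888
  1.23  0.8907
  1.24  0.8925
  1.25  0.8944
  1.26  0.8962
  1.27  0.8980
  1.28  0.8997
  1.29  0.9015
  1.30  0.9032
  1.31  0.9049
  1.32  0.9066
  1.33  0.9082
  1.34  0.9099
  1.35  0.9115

T = 0.25;  σ√T = 0.2650
d₁ = [ln(400/300) + (0.083 + ½·0.53²)·0.25] / (σ√T) = (0.2877 + 0.0559) / 0.2650 = 1.2964 ≈ 1.30
d₂ = 1.2964 − 0.2650 = 1.0314 ≈ 1.03
e^(−rT) = e^(−0.083·0.25) = 0.9795
N(d₁) = N(1.30) = 0.9032;  N(d₂) = N(1.03) = 0.8485
C = 400·0.9032 − 300·0.9795·0.8485 = 361.2800 − 249.3317 = 111.9483

€111.95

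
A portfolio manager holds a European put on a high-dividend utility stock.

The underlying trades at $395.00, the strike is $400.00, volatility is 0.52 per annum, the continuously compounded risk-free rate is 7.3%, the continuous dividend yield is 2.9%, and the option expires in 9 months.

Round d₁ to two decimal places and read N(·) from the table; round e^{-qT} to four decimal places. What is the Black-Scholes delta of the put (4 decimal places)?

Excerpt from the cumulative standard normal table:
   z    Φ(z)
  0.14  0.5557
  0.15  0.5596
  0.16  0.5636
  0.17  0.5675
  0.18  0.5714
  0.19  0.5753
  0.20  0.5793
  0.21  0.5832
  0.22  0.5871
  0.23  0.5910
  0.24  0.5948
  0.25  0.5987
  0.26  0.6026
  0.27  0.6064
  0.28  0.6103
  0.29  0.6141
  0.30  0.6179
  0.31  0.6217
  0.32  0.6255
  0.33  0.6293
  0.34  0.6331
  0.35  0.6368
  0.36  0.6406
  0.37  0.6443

T = 0.75;  σ√T = 0.4503
d₁ = [ln(395/400) + (0.073 − 0.029 + ½·0.52²)·0.75] / (σ√T) = (-0.0126 + 0.1344) / 0.4503 = 0.2705 which rounds to 0.27
N(d₁) = N(0.27) = 0.6064
Δ_put = exp(−qT)·(N(d₁) − 1) = 0.9785·(0.6064 − 1) = -0.3851

-0.3851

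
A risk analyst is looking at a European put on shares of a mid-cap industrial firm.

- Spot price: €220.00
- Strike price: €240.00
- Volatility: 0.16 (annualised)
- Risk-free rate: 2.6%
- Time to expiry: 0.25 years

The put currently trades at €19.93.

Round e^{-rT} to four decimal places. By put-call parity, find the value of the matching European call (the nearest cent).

exp(−rT) = exp(−0.026·0.25) = 0.9935
Put-call parity: C − P = S − K·e^(−rT) = 220 − 240·0.9935 = 220 − 238.4400 = -18.4400
C = P + (C − P) = 19.93 + (-18.4400) = 1.4900

€1.49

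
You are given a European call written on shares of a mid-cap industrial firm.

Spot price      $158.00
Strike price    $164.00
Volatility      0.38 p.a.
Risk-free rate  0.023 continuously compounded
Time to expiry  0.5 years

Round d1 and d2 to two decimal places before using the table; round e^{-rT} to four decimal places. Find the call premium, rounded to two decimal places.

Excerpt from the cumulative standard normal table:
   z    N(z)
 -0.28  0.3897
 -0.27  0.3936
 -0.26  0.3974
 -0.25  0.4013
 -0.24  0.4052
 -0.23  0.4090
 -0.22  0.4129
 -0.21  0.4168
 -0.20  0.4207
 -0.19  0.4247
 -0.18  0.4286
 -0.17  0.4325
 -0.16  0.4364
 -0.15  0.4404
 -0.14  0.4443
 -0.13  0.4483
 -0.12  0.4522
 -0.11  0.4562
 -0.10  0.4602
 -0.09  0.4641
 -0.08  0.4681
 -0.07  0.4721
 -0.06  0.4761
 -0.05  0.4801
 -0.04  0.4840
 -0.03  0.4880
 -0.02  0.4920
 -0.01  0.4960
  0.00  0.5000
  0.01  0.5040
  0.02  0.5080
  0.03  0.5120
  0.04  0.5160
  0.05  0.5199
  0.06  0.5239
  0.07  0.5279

σ√T = 0.38·√0.5 = 0.2687
ln(S/K) + (r + σ²/2)T = ln(158/164) + (0.023 + 0.38²/2)·0.5 = -0.0373 + 0.0476 = 0.0103
d₁ = 0.0103 / 0.2687 = 0.0384 which rounds to 0.04
d₂ = d₁ − σ√T = 0.0384 − 0.2687 = -0.2303 which rounds to -0.23
exp(−rT) = exp(−0.023·0.5) = 0.9886
N(d₁) = N(0.04) = 0.5160;  N(d₂) = N(-0.23) = 0.4090
C = 158·0.5160 − 164·0.9886·0.4090 = 81.5280 − 66.3113 = 15.2167

$15.22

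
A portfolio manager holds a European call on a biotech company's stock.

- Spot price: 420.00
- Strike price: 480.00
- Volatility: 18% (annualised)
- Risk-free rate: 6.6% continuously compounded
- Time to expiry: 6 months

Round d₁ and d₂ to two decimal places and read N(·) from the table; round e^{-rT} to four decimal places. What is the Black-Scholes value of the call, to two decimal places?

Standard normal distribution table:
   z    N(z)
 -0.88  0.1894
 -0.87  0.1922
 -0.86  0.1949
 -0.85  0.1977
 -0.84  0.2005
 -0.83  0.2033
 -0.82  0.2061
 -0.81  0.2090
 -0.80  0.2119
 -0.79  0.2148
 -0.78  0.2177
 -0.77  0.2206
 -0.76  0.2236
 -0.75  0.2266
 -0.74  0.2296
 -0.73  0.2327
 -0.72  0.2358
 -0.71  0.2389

σ√T = 0.18·√0.5 = 0.1273
d₁ = [ln(420/480) + (0.066 + 0.18²/2)·0.5] / 0.1273 = [-0.1335 + 0.0411] / 0.1273 = -0.7262 ⇒ -0.73
d₂ = d₁ − σ√T = -0.7262 − 0.1273 = -0.8535 ⇒ -0.85
exp(−rT) = exp(−0.066·0.5) = 0.9675
N(d₁) = N(-0.73) = 0.2327;  N(d₂) = N(-0.85) = 0.1977
C = 420·0.2327 − 480·0.9675·0.1977 = 97.7340 − 91.8119 = 5.9221

5.92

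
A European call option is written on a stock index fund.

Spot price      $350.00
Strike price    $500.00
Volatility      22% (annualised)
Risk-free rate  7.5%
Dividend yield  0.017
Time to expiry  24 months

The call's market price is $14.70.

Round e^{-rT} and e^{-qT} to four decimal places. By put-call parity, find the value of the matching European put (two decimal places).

e^(−qT) = e^(−0.017·2) = 0.9666;  e^(−rT) = e^(−0.075·2) = 0.8607
Put-call parity: C − P = S·e^(−qT) − K·e^(−rT) = 350·0.9666 − 500·0.8607 = 338.3100 − 430.3500 = -92.0400
P = C − (C − P) = 14.70 − (-92.0400) = 106.7400

$106.74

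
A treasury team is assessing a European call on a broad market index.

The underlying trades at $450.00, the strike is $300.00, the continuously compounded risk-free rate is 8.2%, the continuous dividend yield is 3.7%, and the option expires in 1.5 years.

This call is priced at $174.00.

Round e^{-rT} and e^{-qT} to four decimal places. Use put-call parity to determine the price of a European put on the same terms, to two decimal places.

$13.59

e^(−qT) = e^(−0.037·1.5) = 0.9460;  e^(−rT) = e^(−0.082·1.5) = 0.8843
Put-call parity: C − P = S·e^(−qT) − K·e^(−rT) = 450·0.9460 − 300·0.8843 = 425.7000 − 265.2900 = 160.4100
P = C − (C − P) = 174.00 − (160.4100) = 13.5900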